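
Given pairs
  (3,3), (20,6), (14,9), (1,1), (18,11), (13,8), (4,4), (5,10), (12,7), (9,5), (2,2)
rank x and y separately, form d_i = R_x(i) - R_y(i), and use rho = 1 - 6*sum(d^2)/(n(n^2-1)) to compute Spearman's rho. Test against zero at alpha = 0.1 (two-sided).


Step 1: Rank x and y separately (midranks; no ties here).
rank(x): 3->3, 20->11, 14->9, 1->1, 18->10, 13->8, 4->4, 5->5, 12->7, 9->6, 2->2
rank(y): 3->3, 6->6, 9->9, 1->1, 11->11, 8->8, 4->4, 10->10, 7->7, 5->5, 2->2
Step 2: d_i = R_x(i) - R_y(i); compute d_i^2.
  (3-3)^2=0, (11-6)^2=25, (9-9)^2=0, (1-1)^2=0, (10-11)^2=1, (8-8)^2=0, (4-4)^2=0, (5-10)^2=25, (7-7)^2=0, (6-5)^2=1, (2-2)^2=0
sum(d^2) = 52.
Step 3: rho = 1 - 6*52 / (11*(11^2 - 1)) = 1 - 312/1320 = 0.763636.
Step 4: Under H0, t = rho * sqrt((n-2)/(1-rho^2)) = 3.5482 ~ t(9).
Step 5: Two-sided p-value from the t-distribution with 9 df = 0.006233.
Step 6: alpha = 0.1. reject H0.

rho = 0.7636, p = 0.006233, reject H0 at alpha = 0.1.


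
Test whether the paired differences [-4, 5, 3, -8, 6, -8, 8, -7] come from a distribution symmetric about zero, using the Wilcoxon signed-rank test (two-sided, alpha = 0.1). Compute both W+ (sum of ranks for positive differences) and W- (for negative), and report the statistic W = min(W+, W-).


Step 1: Drop any zero differences (none here) and take |d_i|.
|d| = [4, 5, 3, 8, 6, 8, 8, 7]
Step 2: Midrank |d_i| (ties get averaged ranks).
ranks: |4|->2, |5|->3, |3|->1, |8|->7, |6|->4, |8|->7, |8|->7, |7|->5
Step 3: Attach original signs; sum ranks with positive sign and with negative sign.
W+ = 3 + 1 + 4 + 7 = 15
W- = 2 + 7 + 7 + 5 = 21
(Check: W+ + W- = 36 should equal n(n+1)/2 = 36.)
Step 4: Test statistic W = min(W+, W-) = 15.
Step 5: Ties in |d|, so use the tie-corrected normal approximation.
        E[W] = n(n+1)/4 = 8*9/4 = 18.
        Tie groups: |d|=8 (t=3); sum(t^3 - t) = 24.
        Var[W] = n(n+1)(2n+1)/24 - sum(t^3-t)/48 = 1224/24 - 24/48 = 50.5.
        z = (W - E[W]) / sqrt(Var[W]) = (15 - 18) / 7.1063 = -0.4222.
        Two-sided p = 2*Phi(z) = 0.672909.
Step 6: alpha = 0.1. fail to reject H0.

W+ = 15, W- = 21, W = min = 15, p = 0.672909, fail to reject H0.


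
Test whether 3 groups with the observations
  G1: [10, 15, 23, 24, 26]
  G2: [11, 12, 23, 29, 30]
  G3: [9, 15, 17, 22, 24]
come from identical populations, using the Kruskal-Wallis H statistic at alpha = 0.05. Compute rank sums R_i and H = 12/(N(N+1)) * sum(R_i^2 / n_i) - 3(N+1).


Step 1: Combine all N = 15 observations and assign midranks.
sorted (value, group, rank): (9,G3,1), (10,G1,2), (11,G2,3), (12,G2,4), (15,G1,5.5), (15,G3,5.5), (17,G3,7), (22,G3,8), (23,G1,9.5), (23,G2,9.5), (24,G1,11.5), (24,G3,11.5), (26,G1,13), (29,G2,14), (30,G2,15)
Step 2: Sum ranks within each group.
R_1 = 41.5 (n_1 = 5)
R_2 = 45.5 (n_2 = 5)
R_3 = 33 (n_3 = 5)
Step 3: H = 12/(N(N+1)) * sum(R_i^2/n_i) - 3(N+1)
     = 12/(15*16) * (41.5^2/5 + 45.5^2/5 + 33^2/5) - 3*16
     = 0.050000 * 976.3 - 48
     = 0.815000.
Step 4: Ties present; correction factor C = 1 - 18/(15^3 - 15) = 0.994643. Corrected H = 0.815000 / 0.994643 = 0.819390.
Step 5: Under H0, H ~ chi^2(2); p-value = 0.663853.
Step 6: alpha = 0.05. fail to reject H0.

H = 0.8194, df = 2, p = 0.663853, fail to reject H0.


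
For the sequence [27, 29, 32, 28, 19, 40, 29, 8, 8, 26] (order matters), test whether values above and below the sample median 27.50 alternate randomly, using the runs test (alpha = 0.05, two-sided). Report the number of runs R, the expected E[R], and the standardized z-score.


Step 1: Compute median = 27.50; label A = above, B = below.
Labels in order: BAAABAABBB  (n_A = 5, n_B = 5)
Step 2: Count runs R = 5.
Step 3: Under H0 (random ordering), E[R] = 2*n_A*n_B/(n_A+n_B) + 1 = 2*5*5/10 + 1 = 6.0000.
        Var[R] = 2*n_A*n_B*(2*n_A*n_B - n_A - n_B) / ((n_A+n_B)^2 * (n_A+n_B-1)) = 2000/900 = 2.2222.
        SD[R] = 1.4907.
Step 4: Continuity-corrected z = (R + 0.5 - E[R]) / SD[R] = (5 + 0.5 - 6.0000) / 1.4907 = -0.3354.
Step 5: Two-sided p-value via normal approximation = 2*(1 - Phi(|z|)) = 0.737316.
Step 6: alpha = 0.05. fail to reject H0.

R = 5, z = -0.3354, p = 0.737316, fail to reject H0.


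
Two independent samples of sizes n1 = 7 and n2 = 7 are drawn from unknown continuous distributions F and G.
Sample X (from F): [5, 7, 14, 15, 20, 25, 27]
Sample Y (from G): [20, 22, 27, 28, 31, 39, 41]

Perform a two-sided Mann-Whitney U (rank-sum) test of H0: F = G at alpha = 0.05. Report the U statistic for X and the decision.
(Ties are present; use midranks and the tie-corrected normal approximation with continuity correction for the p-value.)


Step 1: Combine and sort all 14 observations; assign midranks.
sorted (value, group): (5,X), (7,X), (14,X), (15,X), (20,X), (20,Y), (22,Y), (25,X), (27,X), (27,Y), (28,Y), (31,Y), (39,Y), (41,Y)
ranks: 5->1, 7->2, 14->3, 15->4, 20->5.5, 20->5.5, 22->7, 25->8, 27->9.5, 27->9.5, 28->11, 31->12, 39->13, 41->14
Step 2: Rank sum for X: R1 = 1 + 2 + 3 + 4 + 5.5 + 8 + 9.5 = 33.
Step 3: U_X = R1 - n1(n1+1)/2 = 33 - 7*8/2 = 33 - 28 = 5.
       U_Y = n1*n2 - U_X = 49 - 5 = 44.
Step 4: Ties are present, so use the tie-corrected normal approximation (with continuity correction) for the p-value.
Step 5: p-value = 0.014971; compare to alpha = 0.05. reject H0.

U_X = 5, p = 0.014971, reject H0 at alpha = 0.05.


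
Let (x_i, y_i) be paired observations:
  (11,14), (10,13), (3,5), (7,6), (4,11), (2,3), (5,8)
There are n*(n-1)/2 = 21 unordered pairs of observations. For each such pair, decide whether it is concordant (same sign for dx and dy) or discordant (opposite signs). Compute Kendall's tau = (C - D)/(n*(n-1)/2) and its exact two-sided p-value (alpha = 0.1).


Step 1: Enumerate the 21 unordered pairs (i,j) with i<j and classify each by sign(x_j-x_i) * sign(y_j-y_i).
  (1,2):dx=-1,dy=-1->C; (1,3):dx=-8,dy=-9->C; (1,4):dx=-4,dy=-8->C; (1,5):dx=-7,dy=-3->C
  (1,6):dx=-9,dy=-11->C; (1,7):dx=-6,dy=-6->C; (2,3):dx=-7,dy=-8->C; (2,4):dx=-3,dy=-7->C
  (2,5):dx=-6,dy=-2->C; (2,6):dx=-8,dy=-10->C; (2,7):dx=-5,dy=-5->C; (3,4):dx=+4,dy=+1->C
  (3,5):dx=+1,dy=+6->C; (3,6):dx=-1,dy=-2->C; (3,7):dx=+2,dy=+3->C; (4,5):dx=-3,dy=+5->D
  (4,6):dx=-5,dy=-3->C; (4,7):dx=-2,dy=+2->D; (5,6):dx=-2,dy=-8->C; (5,7):dx=+1,dy=-3->D
  (6,7):dx=+3,dy=+5->C
Step 2: C = 18, D = 3, total pairs = 21.
Step 3: tau = (C - D)/(n(n-1)/2) = (18 - 3)/21 = 0.714286.
Step 4: Exact two-sided p-value (enumerate n! = 5040 permutations of y under H0): p = 0.030159.
Step 5: alpha = 0.1. reject H0.

tau_b = 0.7143 (C=18, D=3), p = 0.030159, reject H0.


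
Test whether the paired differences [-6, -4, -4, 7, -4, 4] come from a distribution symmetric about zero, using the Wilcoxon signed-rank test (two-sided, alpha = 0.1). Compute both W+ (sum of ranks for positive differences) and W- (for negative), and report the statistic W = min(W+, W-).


Step 1: Drop any zero differences (none here) and take |d_i|.
|d| = [6, 4, 4, 7, 4, 4]
Step 2: Midrank |d_i| (ties get averaged ranks).
ranks: |6|->5, |4|->2.5, |4|->2.5, |7|->6, |4|->2.5, |4|->2.5
Step 3: Attach original signs; sum ranks with positive sign and with negative sign.
W+ = 6 + 2.5 = 8.5
W- = 5 + 2.5 + 2.5 + 2.5 = 12.5
(Check: W+ + W- = 21 should equal n(n+1)/2 = 21.)
Step 4: Test statistic W = min(W+, W-) = 8.5.
Step 5: Ties in |d|, so use the tie-corrected normal approximation.
        E[W] = n(n+1)/4 = 6*7/4 = 10.5.
        Tie groups: |d|=4 (t=4); sum(t^3 - t) = 60.
        Var[W] = n(n+1)(2n+1)/24 - sum(t^3-t)/48 = 546/24 - 60/48 = 21.5.
        z = (W - E[W]) / sqrt(Var[W]) = (8.5 - 10.5) / 4.6368 = -0.4313.
        Two-sided p = 2*Phi(z) = 0.666228.
Step 6: alpha = 0.1. fail to reject H0.

W+ = 8.5, W- = 12.5, W = min = 8.5, p = 0.666228, fail to reject H0.


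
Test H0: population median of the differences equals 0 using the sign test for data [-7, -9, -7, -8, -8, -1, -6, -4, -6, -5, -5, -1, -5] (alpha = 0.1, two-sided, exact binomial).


Step 1: Discard zero differences. Original n = 13; n_eff = number of nonzero differences = 13.
Nonzero differences (with sign): -7, -9, -7, -8, -8, -1, -6, -4, -6, -5, -5, -1, -5
Step 2: Count signs: positive = 0, negative = 13.
Step 3: Under H0: P(positive) = 0.5, so the number of positives S ~ Bin(13, 0.5).
Step 4: Two-sided exact p-value = sum of Bin(13,0.5) probabilities at or below the observed probability = 0.000244.
Step 5: alpha = 0.1. reject H0.

n_eff = 13, pos = 0, neg = 13, p = 0.000244, reject H0.


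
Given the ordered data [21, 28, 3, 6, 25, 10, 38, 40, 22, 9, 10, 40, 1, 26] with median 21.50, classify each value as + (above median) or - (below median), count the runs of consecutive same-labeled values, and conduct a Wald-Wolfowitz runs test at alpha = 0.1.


Step 1: Compute median = 21.50; label A = above, B = below.
Labels in order: BABBABAAABBABA  (n_A = 7, n_B = 7)
Step 2: Count runs R = 10.
Step 3: Under H0 (random ordering), E[R] = 2*n_A*n_B/(n_A+n_B) + 1 = 2*7*7/14 + 1 = 8.0000.
        Var[R] = 2*n_A*n_B*(2*n_A*n_B - n_A - n_B) / ((n_A+n_B)^2 * (n_A+n_B-1)) = 8232/2548 = 3.2308.
        SD[R] = 1.7974.
Step 4: Continuity-corrected z = (R - 0.5 - E[R]) / SD[R] = (10 - 0.5 - 8.0000) / 1.7974 = 0.8345.
Step 5: Two-sided p-value via normal approximation = 2*(1 - Phi(|z|)) = 0.403986.
Step 6: alpha = 0.1. fail to reject H0.

R = 10, z = 0.8345, p = 0.403986, fail to reject H0.


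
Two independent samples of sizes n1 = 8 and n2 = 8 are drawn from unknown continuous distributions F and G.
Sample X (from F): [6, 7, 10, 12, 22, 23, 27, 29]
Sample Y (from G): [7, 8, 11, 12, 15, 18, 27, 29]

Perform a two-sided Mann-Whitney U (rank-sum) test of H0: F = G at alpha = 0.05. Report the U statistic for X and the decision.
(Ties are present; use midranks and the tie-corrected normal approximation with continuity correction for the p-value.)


Step 1: Combine and sort all 16 observations; assign midranks.
sorted (value, group): (6,X), (7,X), (7,Y), (8,Y), (10,X), (11,Y), (12,X), (12,Y), (15,Y), (18,Y), (22,X), (23,X), (27,X), (27,Y), (29,X), (29,Y)
ranks: 6->1, 7->2.5, 7->2.5, 8->4, 10->5, 11->6, 12->7.5, 12->7.5, 15->9, 18->10, 22->11, 23->12, 27->13.5, 27->13.5, 29->15.5, 29->15.5
Step 2: Rank sum for X: R1 = 1 + 2.5 + 5 + 7.5 + 11 + 12 + 13.5 + 15.5 = 68.
Step 3: U_X = R1 - n1(n1+1)/2 = 68 - 8*9/2 = 68 - 36 = 32.
       U_Y = n1*n2 - U_X = 64 - 32 = 32.
Step 4: Ties are present, so use the tie-corrected normal approximation (with continuity correction) for the p-value.
Step 5: p-value = 1.000000; compare to alpha = 0.05. fail to reject H0.

U_X = 32, p = 1.000000, fail to reject H0 at alpha = 0.05.


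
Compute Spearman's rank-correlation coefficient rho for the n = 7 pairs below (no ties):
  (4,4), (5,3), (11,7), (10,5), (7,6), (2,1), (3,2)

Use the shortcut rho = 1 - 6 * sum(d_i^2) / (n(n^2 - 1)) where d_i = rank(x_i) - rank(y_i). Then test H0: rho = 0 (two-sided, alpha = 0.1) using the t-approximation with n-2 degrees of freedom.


Step 1: Rank x and y separately (midranks; no ties here).
rank(x): 4->3, 5->4, 11->7, 10->6, 7->5, 2->1, 3->2
rank(y): 4->4, 3->3, 7->7, 5->5, 6->6, 1->1, 2->2
Step 2: d_i = R_x(i) - R_y(i); compute d_i^2.
  (3-4)^2=1, (4-3)^2=1, (7-7)^2=0, (6-5)^2=1, (5-6)^2=1, (1-1)^2=0, (2-2)^2=0
sum(d^2) = 4.
Step 3: rho = 1 - 6*4 / (7*(7^2 - 1)) = 1 - 24/336 = 0.928571.
Step 4: Under H0, t = rho * sqrt((n-2)/(1-rho^2)) = 5.5943 ~ t(5).
Step 5: Two-sided p-value from the t-distribution with 5 df = 0.002519.
Step 6: alpha = 0.1. reject H0.

rho = 0.9286, p = 0.002519, reject H0 at alpha = 0.1.


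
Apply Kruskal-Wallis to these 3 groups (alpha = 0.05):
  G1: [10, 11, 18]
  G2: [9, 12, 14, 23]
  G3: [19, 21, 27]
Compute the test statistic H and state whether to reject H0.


Step 1: Combine all N = 10 observations and assign midranks.
sorted (value, group, rank): (9,G2,1), (10,G1,2), (11,G1,3), (12,G2,4), (14,G2,5), (18,G1,6), (19,G3,7), (21,G3,8), (23,G2,9), (27,G3,10)
Step 2: Sum ranks within each group.
R_1 = 11 (n_1 = 3)
R_2 = 19 (n_2 = 4)
R_3 = 25 (n_3 = 3)
Step 3: H = 12/(N(N+1)) * sum(R_i^2/n_i) - 3(N+1)
     = 12/(10*11) * (11^2/3 + 19^2/4 + 25^2/3) - 3*11
     = 0.109091 * 338.917 - 33
     = 3.972727.
Step 4: No ties, so H is used without correction.
Step 5: Under H0, H ~ chi^2(2); p-value = 0.137193.
Step 6: alpha = 0.05. fail to reject H0.

H = 3.9727, df = 2, p = 0.137193, fail to reject H0.


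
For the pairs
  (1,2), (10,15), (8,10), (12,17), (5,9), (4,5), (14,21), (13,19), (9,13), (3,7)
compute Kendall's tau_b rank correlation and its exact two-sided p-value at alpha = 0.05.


Step 1: Enumerate the 45 unordered pairs (i,j) with i<j and classify each by sign(x_j-x_i) * sign(y_j-y_i).
  (1,2):dx=+9,dy=+13->C; (1,3):dx=+7,dy=+8->C; (1,4):dx=+11,dy=+15->C; (1,5):dx=+4,dy=+7->C
  (1,6):dx=+3,dy=+3->C; (1,7):dx=+13,dy=+19->C; (1,8):dx=+12,dy=+17->C; (1,9):dx=+8,dy=+11->C
  (1,10):dx=+2,dy=+5->C; (2,3):dx=-2,dy=-5->C; (2,4):dx=+2,dy=+2->C; (2,5):dx=-5,dy=-6->C
  (2,6):dx=-6,dy=-10->C; (2,7):dx=+4,dy=+6->C; (2,8):dx=+3,dy=+4->C; (2,9):dx=-1,dy=-2->C
  (2,10):dx=-7,dy=-8->C; (3,4):dx=+4,dy=+7->C; (3,5):dx=-3,dy=-1->C; (3,6):dx=-4,dy=-5->C
  (3,7):dx=+6,dy=+11->C; (3,8):dx=+5,dy=+9->C; (3,9):dx=+1,dy=+3->C; (3,10):dx=-5,dy=-3->C
  (4,5):dx=-7,dy=-8->C; (4,6):dx=-8,dy=-12->C; (4,7):dx=+2,dy=+4->C; (4,8):dx=+1,dy=+2->C
  (4,9):dx=-3,dy=-4->C; (4,10):dx=-9,dy=-10->C; (5,6):dx=-1,dy=-4->C; (5,7):dx=+9,dy=+12->C
  (5,8):dx=+8,dy=+10->C; (5,9):dx=+4,dy=+4->C; (5,10):dx=-2,dy=-2->C; (6,7):dx=+10,dy=+16->C
  (6,8):dx=+9,dy=+14->C; (6,9):dx=+5,dy=+8->C; (6,10):dx=-1,dy=+2->D; (7,8):dx=-1,dy=-2->C
  (7,9):dx=-5,dy=-8->C; (7,10):dx=-11,dy=-14->C; (8,9):dx=-4,dy=-6->C; (8,10):dx=-10,dy=-12->C
  (9,10):dx=-6,dy=-6->C
Step 2: C = 44, D = 1, total pairs = 45.
Step 3: tau = (C - D)/(n(n-1)/2) = (44 - 1)/45 = 0.955556.
Step 4: Exact two-sided p-value (enumerate n! = 3628800 permutations of y under H0): p = 0.000006.
Step 5: alpha = 0.05. reject H0.

tau_b = 0.9556 (C=44, D=1), p = 0.000006, reject H0.


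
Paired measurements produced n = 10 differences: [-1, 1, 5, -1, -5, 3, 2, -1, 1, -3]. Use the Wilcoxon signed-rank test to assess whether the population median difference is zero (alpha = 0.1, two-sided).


Step 1: Drop any zero differences (none here) and take |d_i|.
|d| = [1, 1, 5, 1, 5, 3, 2, 1, 1, 3]
Step 2: Midrank |d_i| (ties get averaged ranks).
ranks: |1|->3, |1|->3, |5|->9.5, |1|->3, |5|->9.5, |3|->7.5, |2|->6, |1|->3, |1|->3, |3|->7.5
Step 3: Attach original signs; sum ranks with positive sign and with negative sign.
W+ = 3 + 9.5 + 7.5 + 6 + 3 = 29
W- = 3 + 3 + 9.5 + 3 + 7.5 = 26
(Check: W+ + W- = 55 should equal n(n+1)/2 = 55.)
Step 4: Test statistic W = min(W+, W-) = 26.
Step 5: Ties in |d|, so use the tie-corrected normal approximation.
        E[W] = n(n+1)/4 = 10*11/4 = 27.5.
        Tie groups: |d|=1 (t=5), |d|=3 (t=2), |d|=5 (t=2); sum(t^3 - t) = 132.
        Var[W] = n(n+1)(2n+1)/24 - sum(t^3-t)/48 = 2310/24 - 132/48 = 93.5.
        z = (W - E[W]) / sqrt(Var[W]) = (26 - 27.5) / 9.6695 = -0.1551.
        Two-sided p = 2*Phi(z) = 0.876722.
Step 6: alpha = 0.1. fail to reject H0.

W+ = 29, W- = 26, W = min = 26, p = 0.876722, fail to reject H0.


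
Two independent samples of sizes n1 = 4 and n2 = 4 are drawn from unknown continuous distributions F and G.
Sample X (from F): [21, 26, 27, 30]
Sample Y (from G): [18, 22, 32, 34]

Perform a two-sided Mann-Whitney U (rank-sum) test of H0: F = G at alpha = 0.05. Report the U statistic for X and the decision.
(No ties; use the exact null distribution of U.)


Step 1: Combine and sort all 8 observations; assign midranks.
sorted (value, group): (18,Y), (21,X), (22,Y), (26,X), (27,X), (30,X), (32,Y), (34,Y)
ranks: 18->1, 21->2, 22->3, 26->4, 27->5, 30->6, 32->7, 34->8
Step 2: Rank sum for X: R1 = 2 + 4 + 5 + 6 = 17.
Step 3: U_X = R1 - n1(n1+1)/2 = 17 - 4*5/2 = 17 - 10 = 7.
       U_Y = n1*n2 - U_X = 16 - 7 = 9.
Step 4: No ties, so the exact null distribution of U (based on enumerating the C(8,4) = 70 equally likely rank assignments) gives the two-sided p-value.
Step 5: p-value = 0.885714; compare to alpha = 0.05. fail to reject H0.

U_X = 7, p = 0.885714, fail to reject H0 at alpha = 0.05.


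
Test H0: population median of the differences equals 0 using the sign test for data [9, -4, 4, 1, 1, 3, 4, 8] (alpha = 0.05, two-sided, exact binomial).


Step 1: Discard zero differences. Original n = 8; n_eff = number of nonzero differences = 8.
Nonzero differences (with sign): +9, -4, +4, +1, +1, +3, +4, +8
Step 2: Count signs: positive = 7, negative = 1.
Step 3: Under H0: P(positive) = 0.5, so the number of positives S ~ Bin(8, 0.5).
Step 4: Two-sided exact p-value = sum of Bin(8,0.5) probabilities at or below the observed probability = 0.070312.
Step 5: alpha = 0.05. fail to reject H0.

n_eff = 8, pos = 7, neg = 1, p = 0.070312, fail to reject H0.


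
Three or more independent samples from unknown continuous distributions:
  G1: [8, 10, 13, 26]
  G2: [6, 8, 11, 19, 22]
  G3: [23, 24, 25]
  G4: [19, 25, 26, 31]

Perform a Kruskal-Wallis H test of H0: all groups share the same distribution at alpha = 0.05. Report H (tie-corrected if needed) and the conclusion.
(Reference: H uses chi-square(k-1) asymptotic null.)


Step 1: Combine all N = 16 observations and assign midranks.
sorted (value, group, rank): (6,G2,1), (8,G1,2.5), (8,G2,2.5), (10,G1,4), (11,G2,5), (13,G1,6), (19,G2,7.5), (19,G4,7.5), (22,G2,9), (23,G3,10), (24,G3,11), (25,G3,12.5), (25,G4,12.5), (26,G1,14.5), (26,G4,14.5), (31,G4,16)
Step 2: Sum ranks within each group.
R_1 = 27 (n_1 = 4)
R_2 = 25 (n_2 = 5)
R_3 = 33.5 (n_3 = 3)
R_4 = 50.5 (n_4 = 4)
Step 3: H = 12/(N(N+1)) * sum(R_i^2/n_i) - 3(N+1)
     = 12/(16*17) * (27^2/4 + 25^2/5 + 33.5^2/3 + 50.5^2/4) - 3*17
     = 0.044118 * 1318.9 - 51
     = 7.186581.
Step 4: Ties present; correction factor C = 1 - 24/(16^3 - 16) = 0.994118. Corrected H = 7.186581 / 0.994118 = 7.229105.
Step 5: Under H0, H ~ chi^2(3); p-value = 0.064943.
Step 6: alpha = 0.05. fail to reject H0.

H = 7.2291, df = 3, p = 0.064943, fail to reject H0.


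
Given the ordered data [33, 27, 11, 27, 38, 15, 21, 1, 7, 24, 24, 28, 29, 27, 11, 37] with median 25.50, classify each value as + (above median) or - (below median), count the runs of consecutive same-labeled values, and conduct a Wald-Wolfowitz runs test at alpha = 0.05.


Step 1: Compute median = 25.50; label A = above, B = below.
Labels in order: AABAABBBBBBAAABA  (n_A = 8, n_B = 8)
Step 2: Count runs R = 7.
Step 3: Under H0 (random ordering), E[R] = 2*n_A*n_B/(n_A+n_B) + 1 = 2*8*8/16 + 1 = 9.0000.
        Var[R] = 2*n_A*n_B*(2*n_A*n_B - n_A - n_B) / ((n_A+n_B)^2 * (n_A+n_B-1)) = 14336/3840 = 3.7333.
        SD[R] = 1.9322.
Step 4: Continuity-corrected z = (R + 0.5 - E[R]) / SD[R] = (7 + 0.5 - 9.0000) / 1.9322 = -0.7763.
Step 5: Two-sided p-value via normal approximation = 2*(1 - Phi(|z|)) = 0.437558.
Step 6: alpha = 0.05. fail to reject H0.

R = 7, z = -0.7763, p = 0.437558, fail to reject H0.


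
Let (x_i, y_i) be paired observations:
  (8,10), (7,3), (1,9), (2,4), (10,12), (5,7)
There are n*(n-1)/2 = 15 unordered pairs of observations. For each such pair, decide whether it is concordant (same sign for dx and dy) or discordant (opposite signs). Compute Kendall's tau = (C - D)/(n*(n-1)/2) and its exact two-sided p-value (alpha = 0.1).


Step 1: Enumerate the 15 unordered pairs (i,j) with i<j and classify each by sign(x_j-x_i) * sign(y_j-y_i).
  (1,2):dx=-1,dy=-7->C; (1,3):dx=-7,dy=-1->C; (1,4):dx=-6,dy=-6->C; (1,5):dx=+2,dy=+2->C
  (1,6):dx=-3,dy=-3->C; (2,3):dx=-6,dy=+6->D; (2,4):dx=-5,dy=+1->D; (2,5):dx=+3,dy=+9->C
  (2,6):dx=-2,dy=+4->D; (3,4):dx=+1,dy=-5->D; (3,5):dx=+9,dy=+3->C; (3,6):dx=+4,dy=-2->D
  (4,5):dx=+8,dy=+8->C; (4,6):dx=+3,dy=+3->C; (5,6):dx=-5,dy=-5->C
Step 2: C = 10, D = 5, total pairs = 15.
Step 3: tau = (C - D)/(n(n-1)/2) = (10 - 5)/15 = 0.333333.
Step 4: Exact two-sided p-value (enumerate n! = 720 permutations of y under H0): p = 0.469444.
Step 5: alpha = 0.1. fail to reject H0.

tau_b = 0.3333 (C=10, D=5), p = 0.469444, fail to reject H0.


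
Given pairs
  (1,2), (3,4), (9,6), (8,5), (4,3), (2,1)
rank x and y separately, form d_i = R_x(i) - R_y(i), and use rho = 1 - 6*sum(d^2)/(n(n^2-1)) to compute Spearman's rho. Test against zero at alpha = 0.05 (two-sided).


Step 1: Rank x and y separately (midranks; no ties here).
rank(x): 1->1, 3->3, 9->6, 8->5, 4->4, 2->2
rank(y): 2->2, 4->4, 6->6, 5->5, 3->3, 1->1
Step 2: d_i = R_x(i) - R_y(i); compute d_i^2.
  (1-2)^2=1, (3-4)^2=1, (6-6)^2=0, (5-5)^2=0, (4-3)^2=1, (2-1)^2=1
sum(d^2) = 4.
Step 3: rho = 1 - 6*4 / (6*(6^2 - 1)) = 1 - 24/210 = 0.885714.
Step 4: Under H0, t = rho * sqrt((n-2)/(1-rho^2)) = 3.8158 ~ t(4).
Step 5: Two-sided p-value from the t-distribution with 4 df = 0.018845.
Step 6: alpha = 0.05. reject H0.

rho = 0.8857, p = 0.018845, reject H0 at alpha = 0.05.


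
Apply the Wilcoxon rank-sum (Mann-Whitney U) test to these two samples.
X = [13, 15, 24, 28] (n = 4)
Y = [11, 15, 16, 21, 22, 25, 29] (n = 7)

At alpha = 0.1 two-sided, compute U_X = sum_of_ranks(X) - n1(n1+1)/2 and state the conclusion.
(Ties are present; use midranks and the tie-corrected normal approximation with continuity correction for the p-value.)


Step 1: Combine and sort all 11 observations; assign midranks.
sorted (value, group): (11,Y), (13,X), (15,X), (15,Y), (16,Y), (21,Y), (22,Y), (24,X), (25,Y), (28,X), (29,Y)
ranks: 11->1, 13->2, 15->3.5, 15->3.5, 16->5, 21->6, 22->7, 24->8, 25->9, 28->10, 29->11
Step 2: Rank sum for X: R1 = 2 + 3.5 + 8 + 10 = 23.5.
Step 3: U_X = R1 - n1(n1+1)/2 = 23.5 - 4*5/2 = 23.5 - 10 = 13.5.
       U_Y = n1*n2 - U_X = 28 - 13.5 = 14.5.
Step 4: Ties are present, so use the tie-corrected normal approximation (with continuity correction) for the p-value.
Step 5: p-value = 1.000000; compare to alpha = 0.1. fail to reject H0.

U_X = 13.5, p = 1.000000, fail to reject H0 at alpha = 0.1.


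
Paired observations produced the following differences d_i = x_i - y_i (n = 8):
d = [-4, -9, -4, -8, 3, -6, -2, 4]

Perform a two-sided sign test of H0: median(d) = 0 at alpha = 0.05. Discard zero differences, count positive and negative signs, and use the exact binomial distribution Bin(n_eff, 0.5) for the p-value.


Step 1: Discard zero differences. Original n = 8; n_eff = number of nonzero differences = 8.
Nonzero differences (with sign): -4, -9, -4, -8, +3, -6, -2, +4
Step 2: Count signs: positive = 2, negative = 6.
Step 3: Under H0: P(positive) = 0.5, so the number of positives S ~ Bin(8, 0.5).
Step 4: Two-sided exact p-value = sum of Bin(8,0.5) probabilities at or below the observed probability = 0.289062.
Step 5: alpha = 0.05. fail to reject H0.

n_eff = 8, pos = 2, neg = 6, p = 0.289062, fail to reject H0.


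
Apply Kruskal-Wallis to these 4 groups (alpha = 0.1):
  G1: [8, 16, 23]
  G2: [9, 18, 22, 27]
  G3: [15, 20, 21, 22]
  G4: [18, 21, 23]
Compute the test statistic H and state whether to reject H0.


Step 1: Combine all N = 14 observations and assign midranks.
sorted (value, group, rank): (8,G1,1), (9,G2,2), (15,G3,3), (16,G1,4), (18,G2,5.5), (18,G4,5.5), (20,G3,7), (21,G3,8.5), (21,G4,8.5), (22,G2,10.5), (22,G3,10.5), (23,G1,12.5), (23,G4,12.5), (27,G2,14)
Step 2: Sum ranks within each group.
R_1 = 17.5 (n_1 = 3)
R_2 = 32 (n_2 = 4)
R_3 = 29 (n_3 = 4)
R_4 = 26.5 (n_4 = 3)
Step 3: H = 12/(N(N+1)) * sum(R_i^2/n_i) - 3(N+1)
     = 12/(14*15) * (17.5^2/3 + 32^2/4 + 29^2/4 + 26.5^2/3) - 3*15
     = 0.057143 * 802.417 - 45
     = 0.852381.
Step 4: Ties present; correction factor C = 1 - 24/(14^3 - 14) = 0.991209. Corrected H = 0.852381 / 0.991209 = 0.859941.
Step 5: Under H0, H ~ chi^2(3); p-value = 0.835083.
Step 6: alpha = 0.1. fail to reject H0.

H = 0.8599, df = 3, p = 0.835083, fail to reject H0.


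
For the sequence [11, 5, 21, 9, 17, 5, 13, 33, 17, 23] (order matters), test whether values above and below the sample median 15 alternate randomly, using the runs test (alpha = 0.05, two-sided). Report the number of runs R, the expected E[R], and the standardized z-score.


Step 1: Compute median = 15; label A = above, B = below.
Labels in order: BBABABBAAA  (n_A = 5, n_B = 5)
Step 2: Count runs R = 6.
Step 3: Under H0 (random ordering), E[R] = 2*n_A*n_B/(n_A+n_B) + 1 = 2*5*5/10 + 1 = 6.0000.
        Var[R] = 2*n_A*n_B*(2*n_A*n_B - n_A - n_B) / ((n_A+n_B)^2 * (n_A+n_B-1)) = 2000/900 = 2.2222.
        SD[R] = 1.4907.
Step 4: R = E[R], so z = 0 with no continuity correction.
Step 5: Two-sided p-value via normal approximation = 2*(1 - Phi(|z|)) = 1.000000.
Step 6: alpha = 0.05. fail to reject H0.

R = 6, z = 0.0000, p = 1.000000, fail to reject H0.


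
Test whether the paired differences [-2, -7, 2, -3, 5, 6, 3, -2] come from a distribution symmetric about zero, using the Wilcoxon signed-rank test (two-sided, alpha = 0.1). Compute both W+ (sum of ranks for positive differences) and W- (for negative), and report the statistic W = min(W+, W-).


Step 1: Drop any zero differences (none here) and take |d_i|.
|d| = [2, 7, 2, 3, 5, 6, 3, 2]
Step 2: Midrank |d_i| (ties get averaged ranks).
ranks: |2|->2, |7|->8, |2|->2, |3|->4.5, |5|->6, |6|->7, |3|->4.5, |2|->2
Step 3: Attach original signs; sum ranks with positive sign and with negative sign.
W+ = 2 + 6 + 7 + 4.5 = 19.5
W- = 2 + 8 + 4.5 + 2 = 16.5
(Check: W+ + W- = 36 should equal n(n+1)/2 = 36.)
Step 4: Test statistic W = min(W+, W-) = 16.5.
Step 5: Ties in |d|, so use the tie-corrected normal approximation.
        E[W] = n(n+1)/4 = 8*9/4 = 18.
        Tie groups: |d|=2 (t=3), |d|=3 (t=2); sum(t^3 - t) = 30.
        Var[W] = n(n+1)(2n+1)/24 - sum(t^3-t)/48 = 1224/24 - 30/48 = 50.375.
        z = (W - E[W]) / sqrt(Var[W]) = (16.5 - 18) / 7.0975 = -0.2113.
        Two-sided p = 2*Phi(z) = 0.832621.
Step 6: alpha = 0.1. fail to reject H0.

W+ = 19.5, W- = 16.5, W = min = 16.5, p = 0.832621, fail to reject H0.


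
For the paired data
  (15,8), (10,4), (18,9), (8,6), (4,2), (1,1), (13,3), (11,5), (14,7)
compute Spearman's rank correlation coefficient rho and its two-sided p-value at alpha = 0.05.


Step 1: Rank x and y separately (midranks; no ties here).
rank(x): 15->8, 10->4, 18->9, 8->3, 4->2, 1->1, 13->6, 11->5, 14->7
rank(y): 8->8, 4->4, 9->9, 6->6, 2->2, 1->1, 3->3, 5->5, 7->7
Step 2: d_i = R_x(i) - R_y(i); compute d_i^2.
  (8-8)^2=0, (4-4)^2=0, (9-9)^2=0, (3-6)^2=9, (2-2)^2=0, (1-1)^2=0, (6-3)^2=9, (5-5)^2=0, (7-7)^2=0
sum(d^2) = 18.
Step 3: rho = 1 - 6*18 / (9*(9^2 - 1)) = 1 - 108/720 = 0.850000.
Step 4: Under H0, t = rho * sqrt((n-2)/(1-rho^2)) = 4.2691 ~ t(7).
Step 5: Two-sided p-value from the t-distribution with 7 df = 0.003705.
Step 6: alpha = 0.05. reject H0.

rho = 0.8500, p = 0.003705, reject H0 at alpha = 0.05.


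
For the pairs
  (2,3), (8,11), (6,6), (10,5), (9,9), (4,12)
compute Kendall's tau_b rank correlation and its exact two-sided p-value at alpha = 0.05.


Step 1: Enumerate the 15 unordered pairs (i,j) with i<j and classify each by sign(x_j-x_i) * sign(y_j-y_i).
  (1,2):dx=+6,dy=+8->C; (1,3):dx=+4,dy=+3->C; (1,4):dx=+8,dy=+2->C; (1,5):dx=+7,dy=+6->C
  (1,6):dx=+2,dy=+9->C; (2,3):dx=-2,dy=-5->C; (2,4):dx=+2,dy=-6->D; (2,5):dx=+1,dy=-2->D
  (2,6):dx=-4,dy=+1->D; (3,4):dx=+4,dy=-1->D; (3,5):dx=+3,dy=+3->C; (3,6):dx=-2,dy=+6->D
  (4,5):dx=-1,dy=+4->D; (4,6):dx=-6,dy=+7->D; (5,6):dx=-5,dy=+3->D
Step 2: C = 7, D = 8, total pairs = 15.
Step 3: tau = (C - D)/(n(n-1)/2) = (7 - 8)/15 = -0.066667.
Step 4: Exact two-sided p-value (enumerate n! = 720 permutations of y under H0): p = 1.000000.
Step 5: alpha = 0.05. fail to reject H0.

tau_b = -0.0667 (C=7, D=8), p = 1.000000, fail to reject H0.


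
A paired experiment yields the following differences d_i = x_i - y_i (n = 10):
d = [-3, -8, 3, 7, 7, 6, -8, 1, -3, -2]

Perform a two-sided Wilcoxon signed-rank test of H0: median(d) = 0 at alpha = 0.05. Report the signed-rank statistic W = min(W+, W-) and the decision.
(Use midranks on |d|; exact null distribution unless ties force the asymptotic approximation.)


Step 1: Drop any zero differences (none here) and take |d_i|.
|d| = [3, 8, 3, 7, 7, 6, 8, 1, 3, 2]
Step 2: Midrank |d_i| (ties get averaged ranks).
ranks: |3|->4, |8|->9.5, |3|->4, |7|->7.5, |7|->7.5, |6|->6, |8|->9.5, |1|->1, |3|->4, |2|->2
Step 3: Attach original signs; sum ranks with positive sign and with negative sign.
W+ = 4 + 7.5 + 7.5 + 6 + 1 = 26
W- = 4 + 9.5 + 9.5 + 4 + 2 = 29
(Check: W+ + W- = 55 should equal n(n+1)/2 = 55.)
Step 4: Test statistic W = min(W+, W-) = 26.
Step 5: Ties in |d|, so use the tie-corrected normal approximation.
        E[W] = n(n+1)/4 = 10*11/4 = 27.5.
        Tie groups: |d|=3 (t=3), |d|=7 (t=2), |d|=8 (t=2); sum(t^3 - t) = 36.
        Var[W] = n(n+1)(2n+1)/24 - sum(t^3-t)/48 = 2310/24 - 36/48 = 95.5.
        z = (W - E[W]) / sqrt(Var[W]) = (26 - 27.5) / 9.7724 = -0.1535.
        Two-sided p = 2*Phi(z) = 0.878009.
Step 6: alpha = 0.05. fail to reject H0.

W+ = 26, W- = 29, W = min = 26, p = 0.878009, fail to reject H0.


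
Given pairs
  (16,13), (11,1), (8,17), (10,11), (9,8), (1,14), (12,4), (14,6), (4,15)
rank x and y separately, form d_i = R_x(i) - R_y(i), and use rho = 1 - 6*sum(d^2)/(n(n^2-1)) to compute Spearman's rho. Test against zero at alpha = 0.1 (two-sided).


Step 1: Rank x and y separately (midranks; no ties here).
rank(x): 16->9, 11->6, 8->3, 10->5, 9->4, 1->1, 12->7, 14->8, 4->2
rank(y): 13->6, 1->1, 17->9, 11->5, 8->4, 14->7, 4->2, 6->3, 15->8
Step 2: d_i = R_x(i) - R_y(i); compute d_i^2.
  (9-6)^2=9, (6-1)^2=25, (3-9)^2=36, (5-5)^2=0, (4-4)^2=0, (1-7)^2=36, (7-2)^2=25, (8-3)^2=25, (2-8)^2=36
sum(d^2) = 192.
Step 3: rho = 1 - 6*192 / (9*(9^2 - 1)) = 1 - 1152/720 = -0.600000.
Step 4: Under H0, t = rho * sqrt((n-2)/(1-rho^2)) = -1.9843 ~ t(7).
Step 5: Two-sided p-value from the t-distribution with 7 df = 0.087623.
Step 6: alpha = 0.1. reject H0.

rho = -0.6000, p = 0.087623, reject H0 at alpha = 0.1.


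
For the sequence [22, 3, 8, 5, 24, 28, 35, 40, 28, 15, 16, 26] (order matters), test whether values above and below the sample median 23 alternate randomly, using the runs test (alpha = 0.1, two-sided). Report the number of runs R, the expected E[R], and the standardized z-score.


Step 1: Compute median = 23; label A = above, B = below.
Labels in order: BBBBAAAAABBA  (n_A = 6, n_B = 6)
Step 2: Count runs R = 4.
Step 3: Under H0 (random ordering), E[R] = 2*n_A*n_B/(n_A+n_B) + 1 = 2*6*6/12 + 1 = 7.0000.
        Var[R] = 2*n_A*n_B*(2*n_A*n_B - n_A - n_B) / ((n_A+n_B)^2 * (n_A+n_B-1)) = 4320/1584 = 2.7273.
        SD[R] = 1.6514.
Step 4: Continuity-corrected z = (R + 0.5 - E[R]) / SD[R] = (4 + 0.5 - 7.0000) / 1.6514 = -1.5138.
Step 5: Two-sided p-value via normal approximation = 2*(1 - Phi(|z|)) = 0.130070.
Step 6: alpha = 0.1. fail to reject H0.

R = 4, z = -1.5138, p = 0.130070, fail to reject H0.


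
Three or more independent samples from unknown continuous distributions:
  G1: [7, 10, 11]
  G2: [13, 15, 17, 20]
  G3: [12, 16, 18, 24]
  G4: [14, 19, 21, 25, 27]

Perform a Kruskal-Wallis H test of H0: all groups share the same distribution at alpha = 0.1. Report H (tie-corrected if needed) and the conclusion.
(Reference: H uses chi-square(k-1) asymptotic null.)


Step 1: Combine all N = 16 observations and assign midranks.
sorted (value, group, rank): (7,G1,1), (10,G1,2), (11,G1,3), (12,G3,4), (13,G2,5), (14,G4,6), (15,G2,7), (16,G3,8), (17,G2,9), (18,G3,10), (19,G4,11), (20,G2,12), (21,G4,13), (24,G3,14), (25,G4,15), (27,G4,16)
Step 2: Sum ranks within each group.
R_1 = 6 (n_1 = 3)
R_2 = 33 (n_2 = 4)
R_3 = 36 (n_3 = 4)
R_4 = 61 (n_4 = 5)
Step 3: H = 12/(N(N+1)) * sum(R_i^2/n_i) - 3(N+1)
     = 12/(16*17) * (6^2/3 + 33^2/4 + 36^2/4 + 61^2/5) - 3*17
     = 0.044118 * 1352.45 - 51
     = 8.666912.
Step 4: No ties, so H is used without correction.
Step 5: Under H0, H ~ chi^2(3); p-value = 0.034063.
Step 6: alpha = 0.1. reject H0.

H = 8.6669, df = 3, p = 0.034063, reject H0.


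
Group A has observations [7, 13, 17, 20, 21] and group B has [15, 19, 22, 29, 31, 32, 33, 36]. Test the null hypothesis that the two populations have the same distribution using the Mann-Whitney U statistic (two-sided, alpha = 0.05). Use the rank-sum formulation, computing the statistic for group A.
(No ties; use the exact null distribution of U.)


Step 1: Combine and sort all 13 observations; assign midranks.
sorted (value, group): (7,X), (13,X), (15,Y), (17,X), (19,Y), (20,X), (21,X), (22,Y), (29,Y), (31,Y), (32,Y), (33,Y), (36,Y)
ranks: 7->1, 13->2, 15->3, 17->4, 19->5, 20->6, 21->7, 22->8, 29->9, 31->10, 32->11, 33->12, 36->13
Step 2: Rank sum for X: R1 = 1 + 2 + 4 + 6 + 7 = 20.
Step 3: U_X = R1 - n1(n1+1)/2 = 20 - 5*6/2 = 20 - 15 = 5.
       U_Y = n1*n2 - U_X = 40 - 5 = 35.
Step 4: No ties, so the exact null distribution of U (based on enumerating the C(13,5) = 1287 equally likely rank assignments) gives the two-sided p-value.
Step 5: p-value = 0.029526; compare to alpha = 0.05. reject H0.

U_X = 5, p = 0.029526, reject H0 at alpha = 0.05.


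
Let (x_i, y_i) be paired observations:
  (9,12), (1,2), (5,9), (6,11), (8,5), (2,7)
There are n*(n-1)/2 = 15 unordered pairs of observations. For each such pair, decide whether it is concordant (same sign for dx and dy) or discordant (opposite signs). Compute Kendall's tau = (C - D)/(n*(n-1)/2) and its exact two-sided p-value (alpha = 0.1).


Step 1: Enumerate the 15 unordered pairs (i,j) with i<j and classify each by sign(x_j-x_i) * sign(y_j-y_i).
  (1,2):dx=-8,dy=-10->C; (1,3):dx=-4,dy=-3->C; (1,4):dx=-3,dy=-1->C; (1,5):dx=-1,dy=-7->C
  (1,6):dx=-7,dy=-5->C; (2,3):dx=+4,dy=+7->C; (2,4):dx=+5,dy=+9->C; (2,5):dx=+7,dy=+3->C
  (2,6):dx=+1,dy=+5->C; (3,4):dx=+1,dy=+2->C; (3,5):dx=+3,dy=-4->D; (3,6):dx=-3,dy=-2->C
  (4,5):dx=+2,dy=-6->D; (4,6):dx=-4,dy=-4->C; (5,6):dx=-6,dy=+2->D
Step 2: C = 12, D = 3, total pairs = 15.
Step 3: tau = (C - D)/(n(n-1)/2) = (12 - 3)/15 = 0.600000.
Step 4: Exact two-sided p-value (enumerate n! = 720 permutations of y under H0): p = 0.136111.
Step 5: alpha = 0.1. fail to reject H0.

tau_b = 0.6000 (C=12, D=3), p = 0.136111, fail to reject H0.


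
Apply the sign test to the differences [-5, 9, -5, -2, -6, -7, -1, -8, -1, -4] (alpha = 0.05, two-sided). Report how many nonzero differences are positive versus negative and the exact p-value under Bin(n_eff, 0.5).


Step 1: Discard zero differences. Original n = 10; n_eff = number of nonzero differences = 10.
Nonzero differences (with sign): -5, +9, -5, -2, -6, -7, -1, -8, -1, -4
Step 2: Count signs: positive = 1, negative = 9.
Step 3: Under H0: P(positive) = 0.5, so the number of positives S ~ Bin(10, 0.5).
Step 4: Two-sided exact p-value = sum of Bin(10,0.5) probabilities at or below the observed probability = 0.021484.
Step 5: alpha = 0.05. reject H0.

n_eff = 10, pos = 1, neg = 9, p = 0.021484, reject H0.


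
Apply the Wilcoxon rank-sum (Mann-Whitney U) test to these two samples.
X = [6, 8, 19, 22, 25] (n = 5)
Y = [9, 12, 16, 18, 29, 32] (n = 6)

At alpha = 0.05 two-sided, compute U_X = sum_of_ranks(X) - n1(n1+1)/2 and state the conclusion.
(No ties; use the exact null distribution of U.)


Step 1: Combine and sort all 11 observations; assign midranks.
sorted (value, group): (6,X), (8,X), (9,Y), (12,Y), (16,Y), (18,Y), (19,X), (22,X), (25,X), (29,Y), (32,Y)
ranks: 6->1, 8->2, 9->3, 12->4, 16->5, 18->6, 19->7, 22->8, 25->9, 29->10, 32->11
Step 2: Rank sum for X: R1 = 1 + 2 + 7 + 8 + 9 = 27.
Step 3: U_X = R1 - n1(n1+1)/2 = 27 - 5*6/2 = 27 - 15 = 12.
       U_Y = n1*n2 - U_X = 30 - 12 = 18.
Step 4: No ties, so the exact null distribution of U (based on enumerating the C(11,5) = 462 equally likely rank assignments) gives the two-sided p-value.
Step 5: p-value = 0.662338; compare to alpha = 0.05. fail to reject H0.

U_X = 12, p = 0.662338, fail to reject H0 at alpha = 0.05.


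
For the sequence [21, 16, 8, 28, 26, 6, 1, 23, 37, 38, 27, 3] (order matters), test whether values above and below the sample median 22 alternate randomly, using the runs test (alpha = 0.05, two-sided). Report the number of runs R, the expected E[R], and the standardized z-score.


Step 1: Compute median = 22; label A = above, B = below.
Labels in order: BBBAABBAAAAB  (n_A = 6, n_B = 6)
Step 2: Count runs R = 5.
Step 3: Under H0 (random ordering), E[R] = 2*n_A*n_B/(n_A+n_B) + 1 = 2*6*6/12 + 1 = 7.0000.
        Var[R] = 2*n_A*n_B*(2*n_A*n_B - n_A - n_B) / ((n_A+n_B)^2 * (n_A+n_B-1)) = 4320/1584 = 2.7273.
        SD[R] = 1.6514.
Step 4: Continuity-corrected z = (R + 0.5 - E[R]) / SD[R] = (5 + 0.5 - 7.0000) / 1.6514 = -0.9083.
Step 5: Two-sided p-value via normal approximation = 2*(1 - Phi(|z|)) = 0.363722.
Step 6: alpha = 0.05. fail to reject H0.

R = 5, z = -0.9083, p = 0.363722, fail to reject H0.


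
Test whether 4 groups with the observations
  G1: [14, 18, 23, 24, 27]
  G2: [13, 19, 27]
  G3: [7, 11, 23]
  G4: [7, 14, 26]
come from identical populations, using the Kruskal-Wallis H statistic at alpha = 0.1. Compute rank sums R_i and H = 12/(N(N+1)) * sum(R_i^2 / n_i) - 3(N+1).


Step 1: Combine all N = 14 observations and assign midranks.
sorted (value, group, rank): (7,G3,1.5), (7,G4,1.5), (11,G3,3), (13,G2,4), (14,G1,5.5), (14,G4,5.5), (18,G1,7), (19,G2,8), (23,G1,9.5), (23,G3,9.5), (24,G1,11), (26,G4,12), (27,G1,13.5), (27,G2,13.5)
Step 2: Sum ranks within each group.
R_1 = 46.5 (n_1 = 5)
R_2 = 25.5 (n_2 = 3)
R_3 = 14 (n_3 = 3)
R_4 = 19 (n_4 = 3)
Step 3: H = 12/(N(N+1)) * sum(R_i^2/n_i) - 3(N+1)
     = 12/(14*15) * (46.5^2/5 + 25.5^2/3 + 14^2/3 + 19^2/3) - 3*15
     = 0.057143 * 834.867 - 45
     = 2.706667.
Step 4: Ties present; correction factor C = 1 - 24/(14^3 - 14) = 0.991209. Corrected H = 2.706667 / 0.991209 = 2.730673.
Step 5: Under H0, H ~ chi^2(3); p-value = 0.435040.
Step 6: alpha = 0.1. fail to reject H0.

H = 2.7307, df = 3, p = 0.435040, fail to reject H0.


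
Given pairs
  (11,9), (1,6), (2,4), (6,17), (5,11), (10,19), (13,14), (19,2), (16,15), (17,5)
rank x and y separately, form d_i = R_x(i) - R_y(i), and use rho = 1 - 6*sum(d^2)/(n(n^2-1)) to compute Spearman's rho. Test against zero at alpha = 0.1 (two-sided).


Step 1: Rank x and y separately (midranks; no ties here).
rank(x): 11->6, 1->1, 2->2, 6->4, 5->3, 10->5, 13->7, 19->10, 16->8, 17->9
rank(y): 9->5, 6->4, 4->2, 17->9, 11->6, 19->10, 14->7, 2->1, 15->8, 5->3
Step 2: d_i = R_x(i) - R_y(i); compute d_i^2.
  (6-5)^2=1, (1-4)^2=9, (2-2)^2=0, (4-9)^2=25, (3-6)^2=9, (5-10)^2=25, (7-7)^2=0, (10-1)^2=81, (8-8)^2=0, (9-3)^2=36
sum(d^2) = 186.
Step 3: rho = 1 - 6*186 / (10*(10^2 - 1)) = 1 - 1116/990 = -0.127273.
Step 4: Under H0, t = rho * sqrt((n-2)/(1-rho^2)) = -0.3629 ~ t(8).
Step 5: Two-sided p-value from the t-distribution with 8 df = 0.726057.
Step 6: alpha = 0.1. fail to reject H0.

rho = -0.1273, p = 0.726057, fail to reject H0 at alpha = 0.1.


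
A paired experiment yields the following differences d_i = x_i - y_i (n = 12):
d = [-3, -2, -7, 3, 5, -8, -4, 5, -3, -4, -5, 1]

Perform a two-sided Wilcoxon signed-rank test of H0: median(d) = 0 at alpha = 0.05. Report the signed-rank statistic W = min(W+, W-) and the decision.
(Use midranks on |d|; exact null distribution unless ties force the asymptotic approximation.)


Step 1: Drop any zero differences (none here) and take |d_i|.
|d| = [3, 2, 7, 3, 5, 8, 4, 5, 3, 4, 5, 1]
Step 2: Midrank |d_i| (ties get averaged ranks).
ranks: |3|->4, |2|->2, |7|->11, |3|->4, |5|->9, |8|->12, |4|->6.5, |5|->9, |3|->4, |4|->6.5, |5|->9, |1|->1
Step 3: Attach original signs; sum ranks with positive sign and with negative sign.
W+ = 4 + 9 + 9 + 1 = 23
W- = 4 + 2 + 11 + 12 + 6.5 + 4 + 6.5 + 9 = 55
(Check: W+ + W- = 78 should equal n(n+1)/2 = 78.)
Step 4: Test statistic W = min(W+, W-) = 23.
Step 5: Ties in |d|, so use the tie-corrected normal approximation.
        E[W] = n(n+1)/4 = 12*13/4 = 39.
        Tie groups: |d|=3 (t=3), |d|=4 (t=2), |d|=5 (t=3); sum(t^3 - t) = 54.
        Var[W] = n(n+1)(2n+1)/24 - sum(t^3-t)/48 = 3900/24 - 54/48 = 161.375.
        z = (W - E[W]) / sqrt(Var[W]) = (23 - 39) / 12.7033 = -1.2595.
        Two-sided p = 2*Phi(z) = 0.207846.
Step 6: alpha = 0.05. fail to reject H0.

W+ = 23, W- = 55, W = min = 23, p = 0.207846, fail to reject H0.


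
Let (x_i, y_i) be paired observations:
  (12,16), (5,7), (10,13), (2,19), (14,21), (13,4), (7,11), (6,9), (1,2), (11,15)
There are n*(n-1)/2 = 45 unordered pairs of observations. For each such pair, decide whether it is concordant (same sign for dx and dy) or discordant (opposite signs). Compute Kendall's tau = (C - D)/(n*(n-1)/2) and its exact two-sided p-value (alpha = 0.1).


Step 1: Enumerate the 45 unordered pairs (i,j) with i<j and classify each by sign(x_j-x_i) * sign(y_j-y_i).
  (1,2):dx=-7,dy=-9->C; (1,3):dx=-2,dy=-3->C; (1,4):dx=-10,dy=+3->D; (1,5):dx=+2,dy=+5->C
  (1,6):dx=+1,dy=-12->D; (1,7):dx=-5,dy=-5->C; (1,8):dx=-6,dy=-7->C; (1,9):dx=-11,dy=-14->C
  (1,10):dx=-1,dy=-1->C; (2,3):dx=+5,dy=+6->C; (2,4):dx=-3,dy=+12->D; (2,5):dx=+9,dy=+14->C
  (2,6):dx=+8,dy=-3->D; (2,7):dx=+2,dy=+4->C; (2,8):dx=+1,dy=+2->C; (2,9):dx=-4,dy=-5->C
  (2,10):dx=+6,dy=+8->C; (3,4):dx=-8,dy=+6->D; (3,5):dx=+4,dy=+8->C; (3,6):dx=+3,dy=-9->D
  (3,7):dx=-3,dy=-2->C; (3,8):dx=-4,dy=-4->C; (3,9):dx=-9,dy=-11->C; (3,10):dx=+1,dy=+2->C
  (4,5):dx=+12,dy=+2->C; (4,6):dx=+11,dy=-15->D; (4,7):dx=+5,dy=-8->D; (4,8):dx=+4,dy=-10->D
  (4,9):dx=-1,dy=-17->C; (4,10):dx=+9,dy=-4->D; (5,6):dx=-1,dy=-17->C; (5,7):dx=-7,dy=-10->C
  (5,8):dx=-8,dy=-12->C; (5,9):dx=-13,dy=-19->C; (5,10):dx=-3,dy=-6->C; (6,7):dx=-6,dy=+7->D
  (6,8):dx=-7,dy=+5->D; (6,9):dx=-12,dy=-2->C; (6,10):dx=-2,dy=+11->D; (7,8):dx=-1,dy=-2->C
  (7,9):dx=-6,dy=-9->C; (7,10):dx=+4,dy=+4->C; (8,9):dx=-5,dy=-7->C; (8,10):dx=+5,dy=+6->C
  (9,10):dx=+10,dy=+13->C
Step 2: C = 32, D = 13, total pairs = 45.
Step 3: tau = (C - D)/(n(n-1)/2) = (32 - 13)/45 = 0.422222.
Step 4: Exact two-sided p-value (enumerate n! = 3628800 permutations of y under H0): p = 0.108313.
Step 5: alpha = 0.1. fail to reject H0.

tau_b = 0.4222 (C=32, D=13), p = 0.108313, fail to reject H0.
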